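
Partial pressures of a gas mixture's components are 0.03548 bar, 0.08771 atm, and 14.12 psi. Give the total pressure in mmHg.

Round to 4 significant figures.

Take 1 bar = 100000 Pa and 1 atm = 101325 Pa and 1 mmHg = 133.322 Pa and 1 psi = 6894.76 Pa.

0.03548 bar × 100000 = 3548 Pa
0.08771 atm × 101325 = 8887.22 Pa
14.12 psi × 6894.76 = 97354 Pa
Combined: 3548 + 8887.22 + 97354 = 109789 Pa
In mmHg: 109789 / 133.322 = 823.487 mmHg

823.5 mmHg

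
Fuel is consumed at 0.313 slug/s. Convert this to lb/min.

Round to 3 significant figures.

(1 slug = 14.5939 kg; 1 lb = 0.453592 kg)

0.313 slug/s × 14.5939 kg/slug = 4.56789 kg/s
4.56789 kg/s ÷ 0.453592 kg/lb × 60 s/min = 604.229 lb/min

604 lb/min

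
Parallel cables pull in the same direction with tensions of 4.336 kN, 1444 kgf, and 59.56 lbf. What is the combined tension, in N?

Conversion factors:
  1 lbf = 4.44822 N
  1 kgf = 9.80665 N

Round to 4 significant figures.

1.876×10⁴ N

4.336 kN × 1000 → 4336 N
1444 kgf × 9.80665 → 14160.8 N
59.56 lbf × 4.44822 → 264.936 N
Sum: 4336 + 14160.8 + 264.936 = 18761.7 N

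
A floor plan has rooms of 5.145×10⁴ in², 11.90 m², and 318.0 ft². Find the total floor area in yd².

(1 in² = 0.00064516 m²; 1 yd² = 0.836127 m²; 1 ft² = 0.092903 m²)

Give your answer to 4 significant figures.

5.145×10⁴ in² × 0.00064516 → 33.1935 m²
11.90 m² (already m²)
318.0 ft² × 0.092903 → 29.5432 m²
Combined: 33.1935 + 11.9 + 29.5432 = 74.6367 m²
In yd²: 74.6367 / 0.836127 = 89.2648 yd²

89.26 yd²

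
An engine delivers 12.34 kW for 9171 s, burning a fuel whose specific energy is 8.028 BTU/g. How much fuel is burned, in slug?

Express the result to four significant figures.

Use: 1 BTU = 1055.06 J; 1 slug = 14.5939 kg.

0.9155 slug

12.34 kW → 12340 W
E = P × t = 12340 × 9171 = 1.1317×10⁸ J
8.028 BTU/g → 8.47002×10⁶ J/kg
m = E / e_s = 1.1317×10⁸ / 8.47002×10⁶ = 13.3612 kg
In slug: 13.3612 / 14.5939 = 0.915533 slug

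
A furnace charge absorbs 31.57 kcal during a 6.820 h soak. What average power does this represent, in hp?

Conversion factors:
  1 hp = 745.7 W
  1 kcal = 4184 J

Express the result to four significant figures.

0.007215 hp

31.57 kcal × 4184 = 132089 J
6.820 h × 3600 = 24552 s
P = E / t = 132089 J / 24552 s = 5.37997 W
5.37997 W ÷ (745.7 W/hp) = 0.00721466 hp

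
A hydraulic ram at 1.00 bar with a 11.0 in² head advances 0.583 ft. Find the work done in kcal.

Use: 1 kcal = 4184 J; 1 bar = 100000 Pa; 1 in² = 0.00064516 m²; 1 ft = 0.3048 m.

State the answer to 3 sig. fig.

0.0301 kcal

1.00 bar → 100000 Pa
11.0 in² → 0.00709676 m²
F = P × A = 100000 × 0.00709676 = 709.676 N
0.583 ft → 0.177698 m
W = F × d = 709.676 × 0.177698 = 126.108 J
In kcal: 126.108 / 4184 = 0.0301405 kcal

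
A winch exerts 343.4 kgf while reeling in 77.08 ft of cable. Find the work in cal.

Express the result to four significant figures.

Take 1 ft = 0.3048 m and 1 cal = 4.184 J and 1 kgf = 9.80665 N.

1.891×10⁴ cal

343.4 kgf × 9.80665 → 3367.6 N
77.08 ft × 0.3048 → 23.494 m
W = F × d = 3367.6 N × 23.494 m = 79118.4 J
79118.4 J ÷ (4.184 J/cal) = 18909.8 cal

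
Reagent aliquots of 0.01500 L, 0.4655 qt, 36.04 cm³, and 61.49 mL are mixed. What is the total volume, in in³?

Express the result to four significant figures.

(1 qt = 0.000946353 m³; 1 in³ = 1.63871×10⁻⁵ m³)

0.01500 L × 0.001 = 1.5×10⁻⁵ m³
0.4655 qt × 0.000946353 = 4.40527×10⁻⁴ m³
36.04 cm³ × 10⁻⁶ = 3.604×10⁻⁵ m³
61.49 mL × 10⁻⁶ = 6.149×10⁻⁵ m³
Combined: 1.5×10⁻⁵ + 4.40527×10⁻⁴ + 3.604×10⁻⁵ + 6.149×10⁻⁵ = 5.53057×10⁻⁴ m³
In in³: 5.53057×10⁻⁴ / 1.63871×10⁻⁵ = 33.7495 in³

33.75 in³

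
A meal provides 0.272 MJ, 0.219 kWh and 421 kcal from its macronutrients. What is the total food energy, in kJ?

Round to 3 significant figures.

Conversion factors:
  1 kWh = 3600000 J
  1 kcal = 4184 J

0.272 MJ × 1000000 → 272000 J
0.219 kWh × 3600000 → 788400 J
421 kcal × 4184 → 1.76146×10⁶ J
Sum: 272000 + 788400 + 1.76146×10⁶ = 2.82186×10⁶ J
In kJ: 2.82186×10⁶ / 1000 = 2821.86 kJ

2820 kJ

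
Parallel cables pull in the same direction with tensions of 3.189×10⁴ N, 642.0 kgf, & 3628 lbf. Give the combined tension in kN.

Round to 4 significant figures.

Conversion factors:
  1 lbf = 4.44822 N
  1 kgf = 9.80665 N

3.189×10⁴ N (already N)
642.0 kgf × 9.80665 → 6295.87 N
3628 lbf × 4.44822 → 16138.1 N
Sum: 31890 + 6295.87 + 16138.1 = 54324 N
In kN: 54324 / 1000 = 54.324 kN

54.32 kN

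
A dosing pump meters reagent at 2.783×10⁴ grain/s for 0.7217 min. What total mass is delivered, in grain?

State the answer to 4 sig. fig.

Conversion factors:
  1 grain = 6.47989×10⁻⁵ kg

1.205×10⁶ grain

2.783×10⁴ grain/s → 1.80335 kg/s
0.7217 min → 43.302 s
m = ṁ × t = 1.80335 × 43.302 = 78.0887 kg
In grain: 78.0887 / 6.47989×10⁻⁵ = 1.20509×10⁶ grain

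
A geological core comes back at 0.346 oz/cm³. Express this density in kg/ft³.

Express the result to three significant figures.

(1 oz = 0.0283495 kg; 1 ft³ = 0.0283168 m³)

278 kg/ft³

0.346 oz/cm³ × 0.0283495 kg/oz ÷ 10⁻⁶ m³/cm³ = 9808.93 kg/m³
9808.93 kg/m³ × 0.0283168 m³/ft³ = 277.758 kg/ft³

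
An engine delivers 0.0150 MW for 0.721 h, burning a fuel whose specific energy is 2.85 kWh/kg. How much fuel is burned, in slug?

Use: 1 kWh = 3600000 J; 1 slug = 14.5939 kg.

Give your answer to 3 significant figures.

0.0150 MW → 15000 W
0.721 h → 2595.6 s
E = P × t = 15000 × 2595.6 = 3.8934×10⁷ J
2.85 kWh/kg → 1.026×10⁷ J/kg
m = E / e_s = 3.8934×10⁷ / 1.026×10⁷ = 3.79474 kg
In slug: 3.79474 / 14.5939 = 0.260022 slug

0.260 slug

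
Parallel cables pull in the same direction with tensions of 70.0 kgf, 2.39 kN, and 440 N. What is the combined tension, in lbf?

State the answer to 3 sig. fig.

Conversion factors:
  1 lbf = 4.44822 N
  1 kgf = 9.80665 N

791 lbf

70.0 kgf × 9.80665 = 686.465 N
2.39 kN × 1000 = 2390 N
440 N (already N)
Sum: 686.465 + 2390 + 440 = 3516.46 N
In lbf: 3516.46 / 4.44822 = 790.532 lbf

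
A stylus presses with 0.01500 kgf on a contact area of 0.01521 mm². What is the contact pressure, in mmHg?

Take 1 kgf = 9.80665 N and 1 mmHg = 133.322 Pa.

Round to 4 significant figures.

0.01500 kgf × 9.80665 = 0.1471 N
0.01521 mm² × 10⁻⁶ = 1.521×10⁻⁸ m²
P = F / A = 0.1471 N / 1.521×10⁻⁸ m² = 9.67127×10⁶ Pa
9.67127×10⁶ Pa ÷ (133.322 Pa/mmHg) = 72540.7 mmHg

7.254×10⁴ mmHg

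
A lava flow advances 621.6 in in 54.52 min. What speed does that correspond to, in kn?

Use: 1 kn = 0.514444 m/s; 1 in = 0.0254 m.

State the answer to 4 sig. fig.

621.6 in × 0.0254 → 15.7886 m
54.52 min × 60 → 3271.2 s
v = d / t = 15.7886 m / 3271.2 s = 0.00482655 m/s
0.00482655 m/s ÷ (0.514444 m/s/kn) = 0.00938207 kn

0.009382 kn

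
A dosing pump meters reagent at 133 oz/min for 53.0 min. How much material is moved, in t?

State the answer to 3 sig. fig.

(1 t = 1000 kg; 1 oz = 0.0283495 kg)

133 oz/min → 0.0628414 kg/s
53.0 min → 3180 s
m = ṁ × t = 0.0628414 × 3180 = 199.836 kg
In t: 199.836 / 1000 = 0.199836 t

0.200 t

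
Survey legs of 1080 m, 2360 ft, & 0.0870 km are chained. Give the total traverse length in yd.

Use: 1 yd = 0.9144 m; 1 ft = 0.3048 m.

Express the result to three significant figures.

2060 yd

1080 m (already m)
2360 ft × 0.3048 = 719.328 m
0.0870 km × 1000 = 87 m
Sum: 1080 + 719.328 + 87 = 1886.33 m
In yd: 1886.33 / 0.9144 = 2062.92 yd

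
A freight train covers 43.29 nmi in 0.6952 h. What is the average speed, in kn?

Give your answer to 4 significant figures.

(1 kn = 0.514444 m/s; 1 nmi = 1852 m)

62.27 kn

43.29 nmi × 1852 → 80173.1 m
0.6952 h × 3600 → 2502.72 s
v = d / t = 80173.1 m / 2502.72 s = 32.0344 m/s
32.0344 m/s ÷ (0.514444 m/s/kn) = 62.2699 kn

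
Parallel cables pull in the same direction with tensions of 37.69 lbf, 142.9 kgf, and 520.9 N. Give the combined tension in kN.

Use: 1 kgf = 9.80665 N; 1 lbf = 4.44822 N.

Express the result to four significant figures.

37.69 lbf × 4.44822 → 167.653 N
142.9 kgf × 9.80665 → 1401.37 N
520.9 N (already N)
Total: 167.653 + 1401.37 + 520.9 = 2089.92 N
In kN: 2089.92 / 1000 = 2.08992 kN

2.090 kN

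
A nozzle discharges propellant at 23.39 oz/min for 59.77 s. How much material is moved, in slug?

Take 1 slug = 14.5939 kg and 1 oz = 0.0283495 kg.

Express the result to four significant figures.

0.04526 slug

23.39 oz/min → 0.0110516 kg/s
m = ṁ × t = 0.0110516 × 59.77 = 0.660554 kg
In slug: 0.660554 / 14.5939 = 0.0452623 slug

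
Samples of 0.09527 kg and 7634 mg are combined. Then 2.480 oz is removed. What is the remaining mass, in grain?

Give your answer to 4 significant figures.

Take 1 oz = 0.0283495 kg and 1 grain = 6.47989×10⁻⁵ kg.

503.1 grain

0.09527 kg (already kg)
7634 mg × 10⁻⁶ = 0.007634 kg
2.480 oz × 0.0283495 = 0.0703068 kg
Result: 0.09527 + 0.007634 − 0.0703068 = 0.0325972 kg
In grain: 0.0325972 / 6.47989×10⁻⁵ = 503.052 grain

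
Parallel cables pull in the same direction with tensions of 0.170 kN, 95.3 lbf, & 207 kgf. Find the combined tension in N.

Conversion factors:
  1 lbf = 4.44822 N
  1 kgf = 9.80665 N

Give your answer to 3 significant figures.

2620 N

0.170 kN × 1000 = 170 N
95.3 lbf × 4.44822 = 423.915 N
207 kgf × 9.80665 = 2029.98 N
Combined: 170 + 423.915 + 2029.98 = 2623.9 N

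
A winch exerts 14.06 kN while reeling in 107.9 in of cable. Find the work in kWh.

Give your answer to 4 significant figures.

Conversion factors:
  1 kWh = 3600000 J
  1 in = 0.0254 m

14.06 kN × 1000 = 14060 N
107.9 in × 0.0254 = 2.74066 m
W = F × d = 14060 N × 2.74066 m = 38533.7 J
38533.7 J ÷ (3600000 J/kWh) = 0.0107038 kWh

0.01070 kWh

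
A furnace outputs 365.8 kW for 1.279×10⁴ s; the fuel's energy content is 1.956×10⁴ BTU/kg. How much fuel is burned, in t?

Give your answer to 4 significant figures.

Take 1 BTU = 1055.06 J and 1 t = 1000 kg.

0.2267 t

365.8 kW → 365800 W
E = P × t = 365800 × 12790 = 4.67858×10⁹ J
1.956×10⁴ BTU/kg → 2.0637×10⁷ J/kg
m = E / e_s = 4.67858×10⁹ / 2.0637×10⁷ = 226.708 kg
In t: 226.708 / 1000 = 0.226708 t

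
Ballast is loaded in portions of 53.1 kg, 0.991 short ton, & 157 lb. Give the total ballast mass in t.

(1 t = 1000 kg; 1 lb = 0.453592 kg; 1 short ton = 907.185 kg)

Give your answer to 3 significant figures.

1.02 t

53.1 kg (already kg)
0.991 short ton × 907.185 → 899.02 kg
157 lb × 0.453592 → 71.2139 kg
Sum: 53.1 + 899.02 + 71.2139 = 1023.33 kg
In t: 1023.33 / 1000 = 1.02333 t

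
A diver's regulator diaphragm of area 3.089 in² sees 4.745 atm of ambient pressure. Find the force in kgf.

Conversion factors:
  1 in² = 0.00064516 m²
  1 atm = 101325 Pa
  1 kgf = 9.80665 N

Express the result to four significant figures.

97.71 kgf

4.745 atm × 101325 → 480787 Pa
3.089 in² × 0.00064516 → 0.0019929 m²
F = P × A = 480787 Pa × 0.0019929 m² = 958.16 N
958.16 N ÷ (9.80665 N/kgf) = 97.7051 kgf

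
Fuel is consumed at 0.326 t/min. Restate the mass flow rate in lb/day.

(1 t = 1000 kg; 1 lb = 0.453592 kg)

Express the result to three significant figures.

1.03×10⁶ lb/day

0.326 t/min × 1000 kg/t ÷ 60 s/min = 5.43333 kg/s
5.43333 kg/s ÷ 0.453592 kg/lb × 86400 s/day = 1.03494×10⁶ lb/day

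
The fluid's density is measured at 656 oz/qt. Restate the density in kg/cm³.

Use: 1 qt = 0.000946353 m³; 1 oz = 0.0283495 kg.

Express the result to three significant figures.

656 oz/qt × 0.0283495 kg/oz ÷ 0.000946353 m³/qt = 19651.5 kg/m³
19651.5 kg/m³ × 10⁻⁶ m³/cm³ = 0.0196515 kg/cm³

0.0197 kg/cm³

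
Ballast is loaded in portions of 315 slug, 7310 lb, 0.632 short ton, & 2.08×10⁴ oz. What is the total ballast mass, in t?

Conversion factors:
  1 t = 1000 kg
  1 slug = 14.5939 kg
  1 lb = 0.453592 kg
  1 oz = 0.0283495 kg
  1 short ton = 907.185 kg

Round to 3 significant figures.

315 slug × 14.5939 → 4597.08 kg
7310 lb × 0.453592 → 3315.76 kg
0.632 short ton × 907.185 → 573.341 kg
2.08×10⁴ oz × 0.0283495 → 589.67 kg
Total: 4597.08 + 3315.76 + 573.341 + 589.67 = 9075.85 kg
In t: 9075.85 / 1000 = 9.07585 t

9.08 t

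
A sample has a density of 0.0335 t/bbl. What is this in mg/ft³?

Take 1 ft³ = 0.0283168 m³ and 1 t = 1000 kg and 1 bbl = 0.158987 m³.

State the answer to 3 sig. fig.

5.97×10⁶ mg/ft³

0.0335 t/bbl × 1000 kg/t ÷ 0.158987 m³/bbl = 210.709 kg/m³
210.709 kg/m³ ÷ 10⁻⁶ kg/mg × 0.0283168 m³/ft³ = 5.9666×10⁶ mg/ft³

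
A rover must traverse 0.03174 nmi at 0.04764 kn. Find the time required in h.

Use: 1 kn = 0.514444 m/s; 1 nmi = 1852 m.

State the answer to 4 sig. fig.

0.03174 nmi × 1852 → 58.7825 m
0.04764 kn × 0.514444 → 0.0245081 m/s
t = d / v = 58.7825 m / 0.0245081 m/s = 2398.49 s
2398.49 s ÷ (3600 s/h) = 0.666247 h

0.6662 h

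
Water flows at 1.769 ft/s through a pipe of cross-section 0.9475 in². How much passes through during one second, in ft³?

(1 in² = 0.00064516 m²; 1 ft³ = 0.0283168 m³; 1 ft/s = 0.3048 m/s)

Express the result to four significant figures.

0.01164 ft³

1.769 ft/s × 0.3048 = 0.539191 m/s
0.9475 in² × 0.00064516 = 6.11289×10⁻⁴ m²
V = v × A × t = 0.539191 m/s × 6.11289×10⁻⁴ m² × 1 s = 3.29602×10⁻⁴ m³
3.29602×10⁻⁴ m³ ÷ (0.0283168 m³/ft³) = 0.0116398 ft³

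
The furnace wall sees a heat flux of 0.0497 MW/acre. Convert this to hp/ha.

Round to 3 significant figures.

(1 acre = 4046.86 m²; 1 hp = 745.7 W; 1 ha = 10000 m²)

165 hp/ha

0.0497 MW/acre × 1000000 W/MW ÷ 4046.86 m²/acre = 12.2811 W/m²
12.2811 W/m² ÷ 745.7 W/hp × 10000 m²/ha = 164.692 hp/ha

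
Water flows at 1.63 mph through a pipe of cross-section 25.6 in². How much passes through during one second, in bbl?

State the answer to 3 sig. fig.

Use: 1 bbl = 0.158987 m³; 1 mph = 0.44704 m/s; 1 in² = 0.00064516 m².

1.63 mph × 0.44704 = 0.728675 m/s
25.6 in² × 0.00064516 = 0.0165161 m²
V = v × A × t = 0.728675 m/s × 0.0165161 m² × 1 s = 0.0120349 m³
0.0120349 m³ ÷ (0.158987 m³/bbl) = 0.0756974 bbl

0.0757 bbl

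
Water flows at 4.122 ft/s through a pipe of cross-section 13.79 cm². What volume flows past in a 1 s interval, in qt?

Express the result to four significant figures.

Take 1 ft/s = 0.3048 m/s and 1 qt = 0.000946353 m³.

4.122 ft/s × 0.3048 → 1.25639 m/s
13.79 cm² × 0.0001 → 0.001379 m²
V = v × A × t = 1.25639 m/s × 0.001379 m² × 1 s = 0.00173256 m³
0.00173256 m³ ÷ (0.000946353 m³/qt) = 1.83078 qt

1.831 qt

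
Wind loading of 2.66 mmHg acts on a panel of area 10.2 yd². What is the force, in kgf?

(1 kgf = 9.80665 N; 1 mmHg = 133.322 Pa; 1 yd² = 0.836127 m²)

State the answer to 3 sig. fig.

2.66 mmHg × 133.322 = 354.637 Pa
10.2 yd² × 0.836127 = 8.5285 m²
F = P × A = 354.637 Pa × 8.5285 m² = 3024.52 N
3024.52 N ÷ (9.80665 N/kgf) = 308.415 kgf

308 kgf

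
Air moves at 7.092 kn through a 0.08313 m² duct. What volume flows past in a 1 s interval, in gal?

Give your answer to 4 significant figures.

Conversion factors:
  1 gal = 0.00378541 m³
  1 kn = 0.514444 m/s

7.092 kn × 0.514444 = 3.64844 m/s
V = v × A × t = 3.64844 m/s × 0.08313 m² × 1 s = 0.303295 m³
0.303295 m³ ÷ (0.00378541 m³/gal) = 80.1221 gal

80.12 gal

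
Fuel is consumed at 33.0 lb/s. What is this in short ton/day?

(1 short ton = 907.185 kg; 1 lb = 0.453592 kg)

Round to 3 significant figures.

1430 short ton/day

33.0 lb/s × 0.453592 kg/lb = 14.9685 kg/s
14.9685 kg/s ÷ 907.185 kg/short ton × 86400 s/day = 1425.59 short ton/day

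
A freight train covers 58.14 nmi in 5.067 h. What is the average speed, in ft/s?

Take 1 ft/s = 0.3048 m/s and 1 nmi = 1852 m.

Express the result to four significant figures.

19.37 ft/s

58.14 nmi × 1852 → 107675 m
5.067 h × 3600 → 18241.2 s
v = d / t = 107675 m / 18241.2 s = 5.90285 m/s
5.90285 m/s ÷ (0.3048 m/s/ft/s) = 19.3663 ft/s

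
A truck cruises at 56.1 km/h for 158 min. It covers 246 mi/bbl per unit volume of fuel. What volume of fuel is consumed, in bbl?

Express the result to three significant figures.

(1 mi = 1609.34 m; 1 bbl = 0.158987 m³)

56.1 km/h → 15.5833 m/s
158 min → 9480 s
d = v × t = 15.5833 × 9480 = 147730 m
246 mi/bbl → 2.49013×10⁶ m/m³
V = d / (distance per unit fuel) = 147730 / 2.49013×10⁶ = 0.0593262 m³
In bbl: 0.0593262 / 0.158987 = 0.373151 bbl

0.373 bbl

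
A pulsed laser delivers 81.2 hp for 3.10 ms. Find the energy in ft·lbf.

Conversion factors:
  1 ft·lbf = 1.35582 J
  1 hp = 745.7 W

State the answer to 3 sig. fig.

81.2 hp × 745.7 = 60550.8 W
3.10 ms × 0.001 = 0.0031 s
E = P × t = 60550.8 W × 0.0031 s = 187.707 J
187.707 J ÷ (1.35582 J/ft·lbf) = 138.445 ft·lbf

138 ft·lbf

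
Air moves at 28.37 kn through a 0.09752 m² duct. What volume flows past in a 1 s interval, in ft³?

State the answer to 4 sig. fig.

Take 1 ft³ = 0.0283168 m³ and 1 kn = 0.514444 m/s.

28.37 kn × 0.514444 = 14.5948 m/s
V = v × A × t = 14.5948 m/s × 0.09752 m² × 1 s = 1.42328 m³
1.42328 m³ ÷ (0.0283168 m³/ft³) = 50.2627 ft³

50.26 ft³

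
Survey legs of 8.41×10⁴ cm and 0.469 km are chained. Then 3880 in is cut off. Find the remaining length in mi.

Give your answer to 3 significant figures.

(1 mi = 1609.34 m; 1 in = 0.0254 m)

8.41×10⁴ cm × 0.01 → 841 m
0.469 km × 1000 → 469 m
3880 in × 0.0254 → 98.552 m
Net: 841 + 469 − 98.552 = 1211.45 m
In mi: 1211.45 / 1609.34 = 0.752762 mi

0.753 mi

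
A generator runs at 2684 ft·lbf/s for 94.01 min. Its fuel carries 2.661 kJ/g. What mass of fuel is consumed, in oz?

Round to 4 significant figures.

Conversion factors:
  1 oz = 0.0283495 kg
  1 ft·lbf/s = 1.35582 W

272.1 oz

2684 ft·lbf/s → 3639.02 W
94.01 min → 5640.6 s
E = P × t = 3639.02 × 5640.6 = 2.05263×10⁷ J
2.661 kJ/g → 2.661×10⁶ J/kg
m = E / e_s = 2.05263×10⁷ / 2.661×10⁶ = 7.71375 kg
In oz: 7.71375 / 0.0283495 = 272.095 oz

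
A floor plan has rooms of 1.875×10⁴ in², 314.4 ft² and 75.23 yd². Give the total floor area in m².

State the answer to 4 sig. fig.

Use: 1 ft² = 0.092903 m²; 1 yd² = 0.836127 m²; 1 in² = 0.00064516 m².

104.2 m²

1.875×10⁴ in² × 0.00064516 = 12.0968 m²
314.4 ft² × 0.092903 = 29.2087 m²
75.23 yd² × 0.836127 = 62.9018 m²
Combined: 12.0968 + 29.2087 + 62.9018 = 104.207 m²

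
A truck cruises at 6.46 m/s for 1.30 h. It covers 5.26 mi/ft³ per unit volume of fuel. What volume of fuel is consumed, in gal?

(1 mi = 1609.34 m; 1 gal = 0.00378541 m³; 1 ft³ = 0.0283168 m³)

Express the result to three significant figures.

26.7 gal

1.30 h → 4680 s
d = v × t = 6.46 × 4680 = 30232.8 m
5.26 mi/ft³ → 298944 m/m³
V = d / (distance per unit fuel) = 30232.8 / 298944 = 0.101132 m³
In gal: 0.101132 / 0.00378541 = 26.7163 gal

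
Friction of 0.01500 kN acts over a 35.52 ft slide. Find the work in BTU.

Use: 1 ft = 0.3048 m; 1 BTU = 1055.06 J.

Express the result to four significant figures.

0.1539 BTU

0.01500 kN × 1000 → 15 N
35.52 ft × 0.3048 → 10.8265 m
W = F × d = 15 N × 10.8265 m = 162.397 J
162.397 J ÷ (1055.06 J/BTU) = 0.153922 BTU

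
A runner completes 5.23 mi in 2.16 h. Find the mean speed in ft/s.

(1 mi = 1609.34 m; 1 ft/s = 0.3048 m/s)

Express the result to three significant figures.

3.55 ft/s

5.23 mi × 1609.34 = 8416.85 m
2.16 h × 3600 = 7776 s
v = d / t = 8416.85 m / 7776 s = 1.08241 m/s
1.08241 m/s ÷ (0.3048 m/s/ft/s) = 3.55121 ft/s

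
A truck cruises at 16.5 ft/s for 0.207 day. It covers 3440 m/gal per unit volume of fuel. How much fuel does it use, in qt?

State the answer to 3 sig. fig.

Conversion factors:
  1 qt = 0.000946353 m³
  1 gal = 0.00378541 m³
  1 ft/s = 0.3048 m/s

105 qt

16.5 ft/s → 5.0292 m/s
0.207 day → 17884.8 s
d = v × t = 5.0292 × 17884.8 = 89946.2 m
3440 m/gal → 908752 m/m³
V = d / (distance per unit fuel) = 89946.2 / 908752 = 0.0989777 m³
In qt: 0.0989777 / 0.000946353 = 104.589 qt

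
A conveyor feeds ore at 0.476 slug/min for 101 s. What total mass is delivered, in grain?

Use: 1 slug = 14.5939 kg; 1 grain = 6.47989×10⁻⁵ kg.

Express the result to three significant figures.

0.476 slug/min → 0.115778 kg/s
m = ṁ × t = 0.115778 × 101 = 11.6936 kg
In grain: 11.6936 / 6.47989×10⁻⁵ = 180460 grain

1.80×10⁵ grain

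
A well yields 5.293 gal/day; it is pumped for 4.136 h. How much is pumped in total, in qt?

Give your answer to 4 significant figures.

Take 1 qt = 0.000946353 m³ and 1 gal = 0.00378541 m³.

5.293 gal/day → 2.319×10⁻⁷ m³/s
4.136 h → 14889.6 s
V = Q × t = 2.319×10⁻⁷ × 14889.6 = 0.0034529 m³
In qt: 0.0034529 / 0.000946353 = 3.64864 qt

3.649 qt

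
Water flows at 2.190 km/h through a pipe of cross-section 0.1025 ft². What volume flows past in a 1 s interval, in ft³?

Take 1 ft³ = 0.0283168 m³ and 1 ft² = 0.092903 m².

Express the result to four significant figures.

2.190 km/h × (1/3.6) = 0.608333 m/s
0.1025 ft² × 0.092903 = 0.00952256 m²
V = v × A × t = 0.608333 m/s × 0.00952256 m² × 1 s = 0.00579289 m³
0.00579289 m³ ÷ (0.0283168 m³/ft³) = 0.204574 ft³

0.2046 ft³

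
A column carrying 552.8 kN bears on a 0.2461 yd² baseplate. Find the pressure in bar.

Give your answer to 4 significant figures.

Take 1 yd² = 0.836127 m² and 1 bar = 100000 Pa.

552.8 kN × 1000 = 552800 N
0.2461 yd² × 0.836127 = 0.205771 m²
P = F / A = 552800 N / 0.205771 m² = 2.68648×10⁶ Pa
2.68648×10⁶ Pa ÷ (100000 Pa/bar) = 26.8648 bar

26.86 bar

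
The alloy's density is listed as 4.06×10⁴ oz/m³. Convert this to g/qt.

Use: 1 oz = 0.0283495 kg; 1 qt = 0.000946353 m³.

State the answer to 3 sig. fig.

1090 g/qt

4.06×10⁴ oz/m³ × 0.0283495 kg/oz = 1150.99 kg/m³
1150.99 kg/m³ ÷ 0.001 kg/g × 0.000946353 m³/qt = 1089.24 g/qt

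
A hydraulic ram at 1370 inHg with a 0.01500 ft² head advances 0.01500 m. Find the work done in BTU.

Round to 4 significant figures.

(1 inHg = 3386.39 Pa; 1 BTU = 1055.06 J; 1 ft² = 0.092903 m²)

0.09192 BTU

1370 inHg → 4.63935×10⁶ Pa
0.01500 ft² → 0.00139354 m²
F = P × A = 4.63935×10⁶ × 0.00139354 = 6465.12 N
W = F × d = 6465.12 × 0.015 = 96.9768 J
In BTU: 96.9768 / 1055.06 = 0.0919159 BTU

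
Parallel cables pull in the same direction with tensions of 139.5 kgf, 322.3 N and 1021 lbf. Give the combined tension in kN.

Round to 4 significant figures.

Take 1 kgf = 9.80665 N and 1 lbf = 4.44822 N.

139.5 kgf × 9.80665 → 1368.03 N
322.3 N (already N)
1021 lbf × 4.44822 → 4541.63 N
Total: 1368.03 + 322.3 + 4541.63 = 6231.96 N
In kN: 6231.96 / 1000 = 6.23196 kN

6.232 kN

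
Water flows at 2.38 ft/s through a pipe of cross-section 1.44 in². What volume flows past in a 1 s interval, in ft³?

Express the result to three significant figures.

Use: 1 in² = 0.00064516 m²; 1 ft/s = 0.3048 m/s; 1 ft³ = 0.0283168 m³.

0.0238 ft³

2.38 ft/s × 0.3048 = 0.725424 m/s
1.44 in² × 0.00064516 = 9.2903×10⁻⁴ m²
V = v × A × t = 0.725424 m/s × 9.2903×10⁻⁴ m² × 1 s = 6.73941×10⁻⁴ m³
6.73941×10⁻⁴ m³ ÷ (0.0283168 m³/ft³) = 0.0238 ft³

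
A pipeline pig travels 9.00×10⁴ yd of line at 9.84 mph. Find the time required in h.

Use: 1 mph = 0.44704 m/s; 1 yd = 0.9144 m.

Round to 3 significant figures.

9.00×10⁴ yd × 0.9144 → 82296 m
9.84 mph × 0.44704 → 4.39887 m/s
t = d / v = 82296 m / 4.39887 m/s = 18708.4 s
18708.4 s ÷ (3600 s/h) = 5.19678 h

5.20 h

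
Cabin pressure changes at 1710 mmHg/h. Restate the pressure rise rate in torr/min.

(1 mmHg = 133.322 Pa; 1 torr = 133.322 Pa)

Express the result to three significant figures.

1710 mmHg/h × 133.322 Pa/mmHg ÷ 3600 s/h = 63.328 Pa/s
63.328 Pa/s ÷ 133.322 Pa/torr × 60 s/min = 28.5 torr/min

28.5 torr/min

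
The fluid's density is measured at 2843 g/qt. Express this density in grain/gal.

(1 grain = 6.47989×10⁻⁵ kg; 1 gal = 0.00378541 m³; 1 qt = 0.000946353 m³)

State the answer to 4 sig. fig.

1.755×10⁵ grain/gal

2843 g/qt × 0.001 kg/g ÷ 0.000946353 m³/qt = 3004.16 kg/m³
3004.16 kg/m³ ÷ 6.47989×10⁻⁵ kg/grain × 0.00378541 m³/gal = 175496 grain/gal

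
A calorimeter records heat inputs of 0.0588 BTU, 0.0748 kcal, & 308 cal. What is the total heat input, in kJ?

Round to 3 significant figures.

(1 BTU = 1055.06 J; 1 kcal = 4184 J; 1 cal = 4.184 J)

1.66 kJ

0.0588 BTU × 1055.06 → 62.0375 J
0.0748 kcal × 4184 → 312.963 J
308 cal × 4.184 → 1288.67 J
Total: 62.0375 + 312.963 + 1288.67 = 1663.67 J
In kJ: 1663.67 / 1000 = 1.66367 kJ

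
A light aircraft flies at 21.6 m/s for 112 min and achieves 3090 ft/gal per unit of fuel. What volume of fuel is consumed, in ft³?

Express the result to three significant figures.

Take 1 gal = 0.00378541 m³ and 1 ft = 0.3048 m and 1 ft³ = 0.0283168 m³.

20.6 ft³

112 min → 6720 s
d = v × t = 21.6 × 6720 = 145152 m
3090 ft/gal → 248806 m/m³
V = d / (distance per unit fuel) = 145152 / 248806 = 0.583394 m³
In ft³: 0.583394 / 0.0283168 = 20.6024 ft³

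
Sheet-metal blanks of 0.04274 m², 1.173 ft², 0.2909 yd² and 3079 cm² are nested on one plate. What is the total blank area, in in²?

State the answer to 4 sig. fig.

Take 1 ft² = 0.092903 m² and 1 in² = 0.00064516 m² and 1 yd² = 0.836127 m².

0.04274 m² (already m²)
1.173 ft² × 0.092903 → 0.108975 m²
0.2909 yd² × 0.836127 → 0.243229 m²
3079 cm² × 0.0001 → 0.3079 m²
Combined: 0.04274 + 0.108975 + 0.243229 + 0.3079 = 0.702844 m²
In in²: 0.702844 / 0.00064516 = 1089.41 in²

1089 in²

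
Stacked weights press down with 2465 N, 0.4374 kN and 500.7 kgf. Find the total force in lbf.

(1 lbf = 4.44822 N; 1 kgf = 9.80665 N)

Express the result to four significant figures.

2465 N (already N)
0.4374 kN × 1000 → 437.4 N
500.7 kgf × 9.80665 → 4910.19 N
Total: 2465 + 437.4 + 4910.19 = 7812.59 N
In lbf: 7812.59 / 4.44822 = 1756.34 lbf

1756 lbf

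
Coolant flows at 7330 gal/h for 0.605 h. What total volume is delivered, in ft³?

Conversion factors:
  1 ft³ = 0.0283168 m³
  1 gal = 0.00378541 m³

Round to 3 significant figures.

7330 gal/h → 0.00770752 m³/s
0.605 h → 2178 s
V = Q × t = 0.00770752 × 2178 = 16.787 m³
In ft³: 16.787 / 0.0283168 = 592.828 ft³

593 ft³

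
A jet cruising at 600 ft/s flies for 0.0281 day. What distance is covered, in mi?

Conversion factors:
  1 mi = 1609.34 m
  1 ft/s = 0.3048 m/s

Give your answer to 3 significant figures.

600 ft/s × 0.3048 → 182.88 m/s
0.0281 day × 86400 → 2427.84 s
d = v × t = 182.88 m/s × 2427.84 s = 444003 m
444003 m ÷ (1609.34 m/mi) = 275.891 mi

276 mi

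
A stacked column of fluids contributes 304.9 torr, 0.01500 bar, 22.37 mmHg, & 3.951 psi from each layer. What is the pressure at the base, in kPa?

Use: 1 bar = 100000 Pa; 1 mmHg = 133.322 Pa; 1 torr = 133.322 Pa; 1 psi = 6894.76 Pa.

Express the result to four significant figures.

72.37 kPa

304.9 torr × 133.322 = 40649.9 Pa
0.01500 bar × 100000 = 1500 Pa
22.37 mmHg × 133.322 = 2982.41 Pa
3.951 psi × 6894.76 = 27241.2 Pa
Sum: 40649.9 + 1500 + 2982.41 + 27241.2 = 72373.5 Pa
In kPa: 72373.5 / 1000 = 72.3735 kPa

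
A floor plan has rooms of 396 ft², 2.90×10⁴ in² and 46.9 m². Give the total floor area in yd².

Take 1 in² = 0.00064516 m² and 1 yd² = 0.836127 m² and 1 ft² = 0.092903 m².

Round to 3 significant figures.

122 yd²

396 ft² × 0.092903 = 36.7896 m²
2.90×10⁴ in² × 0.00064516 = 18.7096 m²
46.9 m² (already m²)
Sum: 36.7896 + 18.7096 + 46.9 = 102.399 m²
In yd²: 102.399 / 0.836127 = 122.468 yd²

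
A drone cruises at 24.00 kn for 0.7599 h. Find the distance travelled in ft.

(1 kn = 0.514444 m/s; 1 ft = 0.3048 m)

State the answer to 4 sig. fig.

24.00 kn × 0.514444 → 12.3467 m/s
0.7599 h × 3600 → 2735.64 s
d = v × t = 12.3467 m/s × 2735.64 s = 33776.1 m
33776.1 m ÷ (0.3048 m/ft) = 110814 ft

1.108×10⁵ ft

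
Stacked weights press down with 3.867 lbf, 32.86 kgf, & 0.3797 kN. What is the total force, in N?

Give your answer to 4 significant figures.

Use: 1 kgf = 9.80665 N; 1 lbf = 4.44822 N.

3.867 lbf × 4.44822 = 17.2013 N
32.86 kgf × 9.80665 = 322.247 N
0.3797 kN × 1000 = 379.7 N
Sum: 17.2013 + 322.247 + 379.7 = 719.148 N

719.1 N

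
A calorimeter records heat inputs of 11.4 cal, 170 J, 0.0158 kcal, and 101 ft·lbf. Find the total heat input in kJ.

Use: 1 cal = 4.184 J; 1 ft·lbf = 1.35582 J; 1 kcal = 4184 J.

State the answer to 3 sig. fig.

11.4 cal × 4.184 → 47.6976 J
170 J (already J)
0.0158 kcal × 4184 → 66.1072 J
101 ft·lbf × 1.35582 → 136.938 J
Total: 47.6976 + 170 + 66.1072 + 136.938 = 420.743 J
In kJ: 420.743 / 1000 = 0.420743 kJ

0.421 kJ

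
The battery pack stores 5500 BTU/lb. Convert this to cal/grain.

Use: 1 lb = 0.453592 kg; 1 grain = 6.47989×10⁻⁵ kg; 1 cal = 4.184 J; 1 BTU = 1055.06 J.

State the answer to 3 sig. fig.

198 cal/grain

5500 BTU/lb × 1055.06 J/BTU ÷ 0.453592 kg/lb = 1.27931×10⁷ J/kg
1.27931×10⁷ J/kg ÷ 4.184 J/cal × 6.47989×10⁻⁵ kg/grain = 198.131 cal/grain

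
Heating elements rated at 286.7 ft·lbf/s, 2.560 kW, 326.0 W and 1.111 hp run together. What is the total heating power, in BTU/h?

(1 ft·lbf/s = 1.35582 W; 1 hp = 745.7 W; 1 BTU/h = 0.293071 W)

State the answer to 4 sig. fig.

286.7 ft·lbf/s × 1.35582 = 388.714 W
2.560 kW × 1000 = 2560 W
326.0 W (already W)
1.111 hp × 745.7 = 828.473 W
Total: 388.714 + 2560 + 326 + 828.473 = 4103.19 W
In BTU/h: 4103.19 / 0.293071 = 14000.7 BTU/h

1.400×10⁴ BTU/h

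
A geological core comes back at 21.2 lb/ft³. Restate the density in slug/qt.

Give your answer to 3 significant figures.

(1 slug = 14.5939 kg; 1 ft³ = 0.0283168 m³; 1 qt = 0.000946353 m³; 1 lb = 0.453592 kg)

21.2 lb/ft³ × 0.453592 kg/lb ÷ 0.0283168 m³/ft³ = 339.592 kg/m³
339.592 kg/m³ ÷ 14.5939 kg/slug × 0.000946353 m³/qt = 0.0220211 slug/qt

0.0220 slug/qt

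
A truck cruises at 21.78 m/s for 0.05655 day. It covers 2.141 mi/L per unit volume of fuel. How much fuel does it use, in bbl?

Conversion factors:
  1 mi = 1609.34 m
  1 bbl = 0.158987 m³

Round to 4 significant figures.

0.1943 bbl

0.05655 day → 4885.92 s
d = v × t = 21.78 × 4885.92 = 106415 m
2.141 mi/L → 3.4456×10⁶ m/m³
V = d / (distance per unit fuel) = 106415 / 3.4456×10⁶ = 0.0308843 m³
In bbl: 0.0308843 / 0.158987 = 0.194257 bbl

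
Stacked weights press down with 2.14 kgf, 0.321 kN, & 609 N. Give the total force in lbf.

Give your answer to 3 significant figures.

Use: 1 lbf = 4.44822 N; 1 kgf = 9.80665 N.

2.14 kgf × 9.80665 = 20.9862 N
0.321 kN × 1000 = 321 N
609 N (already N)
Combined: 20.9862 + 321 + 609 = 950.986 N
In lbf: 950.986 / 4.44822 = 213.79 lbf

214 lbf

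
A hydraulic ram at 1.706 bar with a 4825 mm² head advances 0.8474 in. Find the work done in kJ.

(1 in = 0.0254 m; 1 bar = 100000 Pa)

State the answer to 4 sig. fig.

0.01772 kJ

1.706 bar → 170600 Pa
4825 mm² → 0.004825 m²
F = P × A = 170600 × 0.004825 = 823.145 N
0.8474 in → 0.021524 m
W = F × d = 823.145 × 0.021524 = 17.7174 J
In kJ: 17.7174 / 1000 = 0.0177174 kJ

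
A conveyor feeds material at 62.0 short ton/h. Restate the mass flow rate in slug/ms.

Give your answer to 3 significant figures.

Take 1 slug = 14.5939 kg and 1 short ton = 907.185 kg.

62.0 short ton/h × 907.185 kg/short ton ÷ 3600 s/h = 15.6237 kg/s
15.6237 kg/s ÷ 14.5939 kg/slug × 0.001 s/ms = 0.00107056 slug/ms

0.00107 slug/ms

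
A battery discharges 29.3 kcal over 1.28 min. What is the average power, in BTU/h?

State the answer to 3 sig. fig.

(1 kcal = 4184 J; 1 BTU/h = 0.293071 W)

5450 BTU/h

29.3 kcal × 4184 = 122591 J
1.28 min × 60 = 76.8 s
P = E / t = 122591 J / 76.8 s = 1596.24 W
1596.24 W ÷ (0.293071 W/BTU/h) = 5446.6 BTU/h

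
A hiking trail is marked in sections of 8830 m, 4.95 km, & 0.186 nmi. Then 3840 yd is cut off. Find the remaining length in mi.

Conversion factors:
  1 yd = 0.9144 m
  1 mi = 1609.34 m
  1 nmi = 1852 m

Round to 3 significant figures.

6.59 mi

8830 m (already m)
4.95 km × 1000 = 4950 m
0.186 nmi × 1852 = 344.472 m
3840 yd × 0.9144 = 3511.3 m
Result: 8830 + 4950 + 344.472 − 3511.3 = 10613.2 m
In mi: 10613.2 / 1609.34 = 6.59475 mi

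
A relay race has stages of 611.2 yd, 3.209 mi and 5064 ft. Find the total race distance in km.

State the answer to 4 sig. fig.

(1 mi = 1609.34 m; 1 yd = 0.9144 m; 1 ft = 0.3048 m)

611.2 yd × 0.9144 → 558.881 m
3.209 mi × 1609.34 → 5164.37 m
5064 ft × 0.3048 → 1543.51 m
Sum: 558.881 + 5164.37 + 1543.51 = 7266.76 m
In km: 7266.76 / 1000 = 7.26676 km

7.267 km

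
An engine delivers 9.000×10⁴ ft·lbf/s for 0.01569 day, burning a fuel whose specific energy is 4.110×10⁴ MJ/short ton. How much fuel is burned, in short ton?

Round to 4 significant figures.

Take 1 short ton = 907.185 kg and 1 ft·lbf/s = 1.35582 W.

0.004025 short ton

9.000×10⁴ ft·lbf/s → 122024 W
0.01569 day → 1355.62 s
E = P × t = 122024 × 1355.62 = 1.65418×10⁸ J
4.110×10⁴ MJ/short ton → 4.5305×10⁷ J/kg
m = E / e_s = 1.65418×10⁸ / 4.5305×10⁷ = 3.65121 kg
In short ton: 3.65121 / 907.185 = 0.00402477 short ton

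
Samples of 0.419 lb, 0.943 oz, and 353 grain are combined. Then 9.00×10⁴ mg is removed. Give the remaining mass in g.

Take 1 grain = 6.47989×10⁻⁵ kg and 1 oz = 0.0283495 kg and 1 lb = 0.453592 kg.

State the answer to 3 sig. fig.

150 g

0.419 lb × 0.453592 = 0.190055 kg
0.943 oz × 0.0283495 = 0.0267336 kg
353 grain × 6.47989×10⁻⁵ = 0.022874 kg
9.00×10⁴ mg × 10⁻⁶ = 0.09 kg
Net: 0.190055 + 0.0267336 + 0.022874 − 0.09 = 0.149663 kg
In g: 0.149663 / 0.001 = 149.663 g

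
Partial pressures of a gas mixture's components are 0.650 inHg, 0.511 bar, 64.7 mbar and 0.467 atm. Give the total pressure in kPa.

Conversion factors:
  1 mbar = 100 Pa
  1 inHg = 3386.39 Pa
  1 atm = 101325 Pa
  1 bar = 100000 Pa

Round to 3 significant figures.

0.650 inHg × 3386.39 = 2201.15 Pa
0.511 bar × 100000 = 51100 Pa
64.7 mbar × 100 = 6470 Pa
0.467 atm × 101325 = 47318.8 Pa
Combined: 2201.15 + 51100 + 6470 + 47318.8 = 107090 Pa
In kPa: 107090 / 1000 = 107.09 kPa

107 kPa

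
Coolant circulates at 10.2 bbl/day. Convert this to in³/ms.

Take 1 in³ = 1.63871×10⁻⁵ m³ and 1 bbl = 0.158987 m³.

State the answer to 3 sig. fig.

0.00115 in³/ms

10.2 bbl/day × 0.158987 m³/bbl ÷ 86400 s/day = 1.87693×10⁻⁵ m³/s
1.87693×10⁻⁵ m³/s ÷ 1.63871×10⁻⁵ m³/in³ × 0.001 s/ms = 0.00114537 in³/ms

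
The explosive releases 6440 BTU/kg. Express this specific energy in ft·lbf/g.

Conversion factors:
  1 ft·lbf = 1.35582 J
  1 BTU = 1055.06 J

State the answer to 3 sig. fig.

6440 BTU/kg × 1055.06 J/BTU = 6.79459×10⁶ J/kg
6.79459×10⁶ J/kg ÷ 1.35582 J/ft·lbf × 0.001 kg/g = 5011.42 ft·lbf/g

5010 ft·lbf/g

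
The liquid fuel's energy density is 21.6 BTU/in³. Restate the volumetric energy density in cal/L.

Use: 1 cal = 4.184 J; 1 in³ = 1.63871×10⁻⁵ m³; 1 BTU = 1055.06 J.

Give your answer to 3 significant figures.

21.6 BTU/in³ × 1055.06 J/BTU ÷ 1.63871×10⁻⁵ m³/in³ = 1.39069×10⁹ J/m³
1.39069×10⁹ J/m³ ÷ 4.184 J/cal × 0.001 m³/L = 332383 cal/L

3.32×10⁵ cal/L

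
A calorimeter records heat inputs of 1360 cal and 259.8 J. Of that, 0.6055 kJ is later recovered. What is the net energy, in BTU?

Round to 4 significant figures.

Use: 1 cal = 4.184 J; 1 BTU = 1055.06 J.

5.066 BTU

1360 cal × 4.184 = 5690.24 J
259.8 J (already J)
0.6055 kJ × 1000 = 605.5 J
Net: 5690.24 + 259.8 − 605.5 = 5344.54 J
In BTU: 5344.54 / 1055.06 = 5.06563 BTU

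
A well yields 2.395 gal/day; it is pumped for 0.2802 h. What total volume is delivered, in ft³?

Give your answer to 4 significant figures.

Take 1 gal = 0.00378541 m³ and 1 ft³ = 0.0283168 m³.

0.003738 ft³

2.395 gal/day → 1.04931×10⁻⁷ m³/s
0.2802 h → 1008.72 s
V = Q × t = 1.04931×10⁻⁷ × 1008.72 = 1.05846×10⁻⁴ m³
In ft³: 1.05846×10⁻⁴ / 0.0283168 = 0.00373792 ft³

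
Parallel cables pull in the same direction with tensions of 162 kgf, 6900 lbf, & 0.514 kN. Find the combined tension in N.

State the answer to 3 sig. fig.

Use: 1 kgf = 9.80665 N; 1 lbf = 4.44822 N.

3.28×10⁴ N

162 kgf × 9.80665 = 1588.68 N
6900 lbf × 4.44822 = 30692.7 N
0.514 kN × 1000 = 514 N
Total: 1588.68 + 30692.7 + 514 = 32795.4 N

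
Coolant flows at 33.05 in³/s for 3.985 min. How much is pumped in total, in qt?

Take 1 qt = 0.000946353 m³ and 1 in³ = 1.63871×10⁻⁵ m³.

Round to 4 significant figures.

33.05 in³/s → 5.41594×10⁻⁴ m³/s
3.985 min → 239.1 s
V = Q × t = 5.41594×10⁻⁴ × 239.1 = 0.129495 m³
In qt: 0.129495 / 0.000946353 = 136.836 qt

136.8 qt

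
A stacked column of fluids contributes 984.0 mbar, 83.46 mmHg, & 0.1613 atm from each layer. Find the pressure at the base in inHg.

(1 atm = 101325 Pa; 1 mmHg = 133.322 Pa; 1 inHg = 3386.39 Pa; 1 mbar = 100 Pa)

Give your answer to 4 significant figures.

37.17 inHg

984.0 mbar × 100 → 98400 Pa
83.46 mmHg × 133.322 → 11127.1 Pa
0.1613 atm × 101325 → 16343.7 Pa
Sum: 98400 + 11127.1 + 16343.7 = 125871 Pa
In inHg: 125871 / 3386.39 = 37.1697 inHg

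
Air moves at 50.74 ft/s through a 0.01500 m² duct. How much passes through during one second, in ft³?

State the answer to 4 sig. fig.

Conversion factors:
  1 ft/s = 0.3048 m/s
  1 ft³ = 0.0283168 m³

8.192 ft³

50.74 ft/s × 0.3048 → 15.4656 m/s
V = v × A × t = 15.4656 m/s × 0.015 m² × 1 s = 0.231984 m³
0.231984 m³ ÷ (0.0283168 m³/ft³) = 8.19245 ft³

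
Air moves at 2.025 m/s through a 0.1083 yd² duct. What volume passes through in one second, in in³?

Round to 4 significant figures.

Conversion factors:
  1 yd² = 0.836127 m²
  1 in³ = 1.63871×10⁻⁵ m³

1.119×10⁴ in³

0.1083 yd² × 0.836127 = 0.0905526 m²
V = v × A × t = 2.025 m/s × 0.0905526 m² × 1 s = 0.183369 m³
0.183369 m³ ÷ (1.63871×10⁻⁵ m³/in³) = 11189.8 in³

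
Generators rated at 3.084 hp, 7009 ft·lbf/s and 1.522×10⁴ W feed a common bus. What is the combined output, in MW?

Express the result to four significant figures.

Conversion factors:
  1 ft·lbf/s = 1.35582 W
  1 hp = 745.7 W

3.084 hp × 745.7 → 2299.74 W
7009 ft·lbf/s × 1.35582 → 9502.94 W
1.522×10⁴ W (already W)
Combined: 2299.74 + 9502.94 + 15220 = 27022.7 W
In MW: 27022.7 / 1000000 = 0.0270227 MW

0.02702 MW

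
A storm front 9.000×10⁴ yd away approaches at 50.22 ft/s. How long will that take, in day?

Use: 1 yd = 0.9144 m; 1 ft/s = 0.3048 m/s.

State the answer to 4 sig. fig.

9.000×10⁴ yd × 0.9144 = 82296 m
50.22 ft/s × 0.3048 = 15.3071 m/s
t = d / v = 82296 m / 15.3071 m/s = 5376.33 s
5376.33 s ÷ (86400 s/day) = 0.062226 day

0.06223 day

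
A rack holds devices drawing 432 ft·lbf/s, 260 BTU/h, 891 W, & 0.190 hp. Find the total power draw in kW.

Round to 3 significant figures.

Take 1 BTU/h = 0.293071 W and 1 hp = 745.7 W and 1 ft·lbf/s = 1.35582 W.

432 ft·lbf/s × 1.35582 = 585.714 W
260 BTU/h × 0.293071 = 76.1985 W
891 W (already W)
0.190 hp × 745.7 = 141.683 W
Total: 585.714 + 76.1985 + 891 + 141.683 = 1694.6 W
In kW: 1694.6 / 1000 = 1.6946 kW

1.69 kW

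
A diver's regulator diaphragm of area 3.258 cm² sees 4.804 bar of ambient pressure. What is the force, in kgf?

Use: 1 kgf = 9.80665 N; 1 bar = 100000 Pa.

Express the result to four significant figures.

4.804 bar × 100000 → 480400 Pa
3.258 cm² × 0.0001 → 3.258×10⁻⁴ m²
F = P × A = 480400 Pa × 3.258×10⁻⁴ m² = 156.514 N
156.514 N ÷ (9.80665 N/kgf) = 15.96 kgf

15.96 kgf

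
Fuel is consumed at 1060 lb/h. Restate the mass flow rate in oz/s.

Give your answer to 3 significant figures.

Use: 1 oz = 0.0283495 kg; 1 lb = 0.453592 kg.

1060 lb/h × 0.453592 kg/lb ÷ 3600 s/h = 0.133558 kg/s
0.133558 kg/s ÷ 0.0283495 kg/oz = 4.71112 oz/s

4.71 oz/s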